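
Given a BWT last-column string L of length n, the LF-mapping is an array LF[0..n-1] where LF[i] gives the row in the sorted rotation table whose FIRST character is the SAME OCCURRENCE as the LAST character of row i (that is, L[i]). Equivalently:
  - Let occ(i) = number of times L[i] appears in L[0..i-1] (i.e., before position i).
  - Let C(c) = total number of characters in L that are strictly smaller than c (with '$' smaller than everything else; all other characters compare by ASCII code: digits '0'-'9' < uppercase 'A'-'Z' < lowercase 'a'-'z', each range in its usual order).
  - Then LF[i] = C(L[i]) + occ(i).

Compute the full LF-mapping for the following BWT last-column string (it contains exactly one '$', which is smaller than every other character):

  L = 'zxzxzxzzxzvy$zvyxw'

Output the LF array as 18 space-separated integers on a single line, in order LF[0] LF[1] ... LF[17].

Char counts: '$':1, 'v':2, 'w':1, 'x':5, 'y':2, 'z':7
C (first-col start): C('$')=0, C('v')=1, C('w')=3, C('x')=4, C('y')=9, C('z')=11
L[0]='z': occ=0, LF[0]=C('z')+0=11+0=11
L[1]='x': occ=0, LF[1]=C('x')+0=4+0=4
L[2]='z': occ=1, LF[2]=C('z')+1=11+1=12
L[3]='x': occ=1, LF[3]=C('x')+1=4+1=5
L[4]='z': occ=2, LF[4]=C('z')+2=11+2=13
L[5]='x': occ=2, LF[5]=C('x')+2=4+2=6
L[6]='z': occ=3, LF[6]=C('z')+3=11+3=14
L[7]='z': occ=4, LF[7]=C('z')+4=11+4=15
L[8]='x': occ=3, LF[8]=C('x')+3=4+3=7
L[9]='z': occ=5, LF[9]=C('z')+5=11+5=16
L[10]='v': occ=0, LF[10]=C('v')+0=1+0=1
L[11]='y': occ=0, LF[11]=C('y')+0=9+0=9
L[12]='$': occ=0, LF[12]=C('$')+0=0+0=0
L[13]='z': occ=6, LF[13]=C('z')+6=11+6=17
L[14]='v': occ=1, LF[14]=C('v')+1=1+1=2
L[15]='y': occ=1, LF[15]=C('y')+1=9+1=10
L[16]='x': occ=4, LF[16]=C('x')+4=4+4=8
L[17]='w': occ=0, LF[17]=C('w')+0=3+0=3

Answer: 11 4 12 5 13 6 14 15 7 16 1 9 0 17 2 10 8 3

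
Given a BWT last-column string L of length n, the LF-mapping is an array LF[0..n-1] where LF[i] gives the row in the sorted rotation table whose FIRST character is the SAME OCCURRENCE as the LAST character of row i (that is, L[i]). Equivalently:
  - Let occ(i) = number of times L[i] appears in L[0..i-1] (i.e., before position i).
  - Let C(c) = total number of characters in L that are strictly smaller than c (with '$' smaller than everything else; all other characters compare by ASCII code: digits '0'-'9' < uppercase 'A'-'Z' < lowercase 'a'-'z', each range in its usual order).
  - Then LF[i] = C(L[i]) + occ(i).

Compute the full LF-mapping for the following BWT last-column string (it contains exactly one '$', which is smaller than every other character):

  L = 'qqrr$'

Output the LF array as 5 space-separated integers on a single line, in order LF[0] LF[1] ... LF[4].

Char counts: '$':1, 'q':2, 'r':2
C (first-col start): C('$')=0, C('q')=1, C('r')=3
L[0]='q': occ=0, LF[0]=C('q')+0=1+0=1
L[1]='q': occ=1, LF[1]=C('q')+1=1+1=2
L[2]='r': occ=0, LF[2]=C('r')+0=3+0=3
L[3]='r': occ=1, LF[3]=C('r')+1=3+1=4
L[4]='$': occ=0, LF[4]=C('$')+0=0+0=0

Answer: 1 2 3 4 0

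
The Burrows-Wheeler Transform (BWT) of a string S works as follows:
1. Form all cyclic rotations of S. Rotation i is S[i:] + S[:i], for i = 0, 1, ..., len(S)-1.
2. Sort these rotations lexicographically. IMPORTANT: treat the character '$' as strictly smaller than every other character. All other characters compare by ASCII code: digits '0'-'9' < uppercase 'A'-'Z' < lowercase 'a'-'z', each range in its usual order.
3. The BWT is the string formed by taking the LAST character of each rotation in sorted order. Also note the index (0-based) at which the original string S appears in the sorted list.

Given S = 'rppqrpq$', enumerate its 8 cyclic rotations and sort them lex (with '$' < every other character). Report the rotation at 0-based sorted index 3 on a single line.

All 8 rotations (rotation i = S[i:]+S[:i]):
  rot[0] = rppqrpq$
  rot[1] = ppqrpq$r
  rot[2] = pqrpq$rp
  rot[3] = qrpq$rpp
  rot[4] = rpq$rppq
  rot[5] = pq$rppqr
  rot[6] = q$rppqrp
  rot[7] = $rppqrpq
Sorted (with $ < everything):
  sorted[0] = $rppqrpq
  sorted[1] = ppqrpq$r
  sorted[2] = pq$rppqr
  sorted[3] = pqrpq$rp
  sorted[4] = q$rppqrp
  sorted[5] = qrpq$rpp
  sorted[6] = rppqrpq$
  sorted[7] = rpq$rppq
sorted[3] = pqrpq$rp

Answer: pqrpq$rp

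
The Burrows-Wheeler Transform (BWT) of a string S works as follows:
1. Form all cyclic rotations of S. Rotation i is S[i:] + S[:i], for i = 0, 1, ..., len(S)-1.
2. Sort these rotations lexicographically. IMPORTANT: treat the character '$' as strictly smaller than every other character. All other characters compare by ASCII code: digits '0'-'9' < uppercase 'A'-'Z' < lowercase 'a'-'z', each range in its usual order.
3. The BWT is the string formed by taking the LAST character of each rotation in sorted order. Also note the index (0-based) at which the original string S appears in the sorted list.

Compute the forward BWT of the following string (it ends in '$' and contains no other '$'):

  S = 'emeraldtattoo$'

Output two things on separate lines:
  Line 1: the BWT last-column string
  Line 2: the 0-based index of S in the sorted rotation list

All 14 rotations (rotation i = S[i:]+S[:i]):
  rot[0] = emeraldtattoo$
  rot[1] = meraldtattoo$e
  rot[2] = eraldtattoo$em
  rot[3] = raldtattoo$eme
  rot[4] = aldtattoo$emer
  rot[5] = ldtattoo$emera
  rot[6] = dtattoo$emeral
  rot[7] = tattoo$emerald
  rot[8] = attoo$emeraldt
  rot[9] = ttoo$emeraldta
  rot[10] = too$emeraldtat
  rot[11] = oo$emeraldtatt
  rot[12] = o$emeraldtatto
  rot[13] = $emeraldtattoo
Sorted (with $ < everything):
  sorted[0] = $emeraldtattoo  (last char: 'o')
  sorted[1] = aldtattoo$emer  (last char: 'r')
  sorted[2] = attoo$emeraldt  (last char: 't')
  sorted[3] = dtattoo$emeral  (last char: 'l')
  sorted[4] = emeraldtattoo$  (last char: '$')
  sorted[5] = eraldtattoo$em  (last char: 'm')
  sorted[6] = ldtattoo$emera  (last char: 'a')
  sorted[7] = meraldtattoo$e  (last char: 'e')
  sorted[8] = o$emeraldtatto  (last char: 'o')
  sorted[9] = oo$emeraldtatt  (last char: 't')
  sorted[10] = raldtattoo$eme  (last char: 'e')
  sorted[11] = tattoo$emerald  (last char: 'd')
  sorted[12] = too$emeraldtat  (last char: 't')
  sorted[13] = ttoo$emeraldta  (last char: 'a')
Last column: ortl$maeotedta
Original string S is at sorted index 4

Answer: ortl$maeotedta
4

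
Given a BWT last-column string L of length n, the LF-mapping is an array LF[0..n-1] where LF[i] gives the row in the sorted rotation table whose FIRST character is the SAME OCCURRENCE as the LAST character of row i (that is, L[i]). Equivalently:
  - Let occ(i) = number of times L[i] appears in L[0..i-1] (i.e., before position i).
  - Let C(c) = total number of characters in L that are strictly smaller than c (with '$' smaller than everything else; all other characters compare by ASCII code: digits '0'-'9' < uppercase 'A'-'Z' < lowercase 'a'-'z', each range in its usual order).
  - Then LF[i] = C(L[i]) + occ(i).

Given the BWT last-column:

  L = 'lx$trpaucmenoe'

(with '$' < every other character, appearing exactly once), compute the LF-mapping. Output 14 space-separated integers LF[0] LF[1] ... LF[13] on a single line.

Answer: 5 13 0 11 10 9 1 12 2 6 3 7 8 4

Derivation:
Char counts: '$':1, 'a':1, 'c':1, 'e':2, 'l':1, 'm':1, 'n':1, 'o':1, 'p':1, 'r':1, 't':1, 'u':1, 'x':1
C (first-col start): C('$')=0, C('a')=1, C('c')=2, C('e')=3, C('l')=5, C('m')=6, C('n')=7, C('o')=8, C('p')=9, C('r')=10, C('t')=11, C('u')=12, C('x')=13
L[0]='l': occ=0, LF[0]=C('l')+0=5+0=5
L[1]='x': occ=0, LF[1]=C('x')+0=13+0=13
L[2]='$': occ=0, LF[2]=C('$')+0=0+0=0
L[3]='t': occ=0, LF[3]=C('t')+0=11+0=11
L[4]='r': occ=0, LF[4]=C('r')+0=10+0=10
L[5]='p': occ=0, LF[5]=C('p')+0=9+0=9
L[6]='a': occ=0, LF[6]=C('a')+0=1+0=1
L[7]='u': occ=0, LF[7]=C('u')+0=12+0=12
L[8]='c': occ=0, LF[8]=C('c')+0=2+0=2
L[9]='m': occ=0, LF[9]=C('m')+0=6+0=6
L[10]='e': occ=0, LF[10]=C('e')+0=3+0=3
L[11]='n': occ=0, LF[11]=C('n')+0=7+0=7
L[12]='o': occ=0, LF[12]=C('o')+0=8+0=8
L[13]='e': occ=1, LF[13]=C('e')+1=3+1=4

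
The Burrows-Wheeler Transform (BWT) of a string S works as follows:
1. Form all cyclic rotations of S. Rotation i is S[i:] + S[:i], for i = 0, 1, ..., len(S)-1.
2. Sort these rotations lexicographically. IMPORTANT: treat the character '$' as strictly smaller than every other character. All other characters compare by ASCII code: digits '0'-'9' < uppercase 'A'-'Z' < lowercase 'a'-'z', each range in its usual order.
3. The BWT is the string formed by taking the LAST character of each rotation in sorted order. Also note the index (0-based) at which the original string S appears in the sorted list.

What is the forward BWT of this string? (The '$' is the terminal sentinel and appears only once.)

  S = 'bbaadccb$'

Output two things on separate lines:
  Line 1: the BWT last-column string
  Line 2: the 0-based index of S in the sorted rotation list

Answer: bbacb$cda
5

Derivation:
All 9 rotations (rotation i = S[i:]+S[:i]):
  rot[0] = bbaadccb$
  rot[1] = baadccb$b
  rot[2] = aadccb$bb
  rot[3] = adccb$bba
  rot[4] = dccb$bbaa
  rot[5] = ccb$bbaad
  rot[6] = cb$bbaadc
  rot[7] = b$bbaadcc
  rot[8] = $bbaadccb
Sorted (with $ < everything):
  sorted[0] = $bbaadccb  (last char: 'b')
  sorted[1] = aadccb$bb  (last char: 'b')
  sorted[2] = adccb$bba  (last char: 'a')
  sorted[3] = b$bbaadcc  (last char: 'c')
  sorted[4] = baadccb$b  (last char: 'b')
  sorted[5] = bbaadccb$  (last char: '$')
  sorted[6] = cb$bbaadc  (last char: 'c')
  sorted[7] = ccb$bbaad  (last char: 'd')
  sorted[8] = dccb$bbaa  (last char: 'a')
Last column: bbacb$cda
Original string S is at sorted index 5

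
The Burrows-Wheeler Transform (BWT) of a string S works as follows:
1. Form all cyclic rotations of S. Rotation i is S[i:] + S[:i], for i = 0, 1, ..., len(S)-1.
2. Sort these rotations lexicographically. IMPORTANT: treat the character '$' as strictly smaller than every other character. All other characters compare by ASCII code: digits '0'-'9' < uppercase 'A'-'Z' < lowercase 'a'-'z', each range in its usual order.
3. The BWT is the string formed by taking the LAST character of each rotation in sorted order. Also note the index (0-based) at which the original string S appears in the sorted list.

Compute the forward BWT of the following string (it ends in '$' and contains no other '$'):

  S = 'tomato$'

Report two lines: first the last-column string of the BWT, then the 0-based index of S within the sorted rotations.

All 7 rotations (rotation i = S[i:]+S[:i]):
  rot[0] = tomato$
  rot[1] = omato$t
  rot[2] = mato$to
  rot[3] = ato$tom
  rot[4] = to$toma
  rot[5] = o$tomat
  rot[6] = $tomato
Sorted (with $ < everything):
  sorted[0] = $tomato  (last char: 'o')
  sorted[1] = ato$tom  (last char: 'm')
  sorted[2] = mato$to  (last char: 'o')
  sorted[3] = o$tomat  (last char: 't')
  sorted[4] = omato$t  (last char: 't')
  sorted[5] = to$toma  (last char: 'a')
  sorted[6] = tomato$  (last char: '$')
Last column: omotta$
Original string S is at sorted index 6

Answer: omotta$
6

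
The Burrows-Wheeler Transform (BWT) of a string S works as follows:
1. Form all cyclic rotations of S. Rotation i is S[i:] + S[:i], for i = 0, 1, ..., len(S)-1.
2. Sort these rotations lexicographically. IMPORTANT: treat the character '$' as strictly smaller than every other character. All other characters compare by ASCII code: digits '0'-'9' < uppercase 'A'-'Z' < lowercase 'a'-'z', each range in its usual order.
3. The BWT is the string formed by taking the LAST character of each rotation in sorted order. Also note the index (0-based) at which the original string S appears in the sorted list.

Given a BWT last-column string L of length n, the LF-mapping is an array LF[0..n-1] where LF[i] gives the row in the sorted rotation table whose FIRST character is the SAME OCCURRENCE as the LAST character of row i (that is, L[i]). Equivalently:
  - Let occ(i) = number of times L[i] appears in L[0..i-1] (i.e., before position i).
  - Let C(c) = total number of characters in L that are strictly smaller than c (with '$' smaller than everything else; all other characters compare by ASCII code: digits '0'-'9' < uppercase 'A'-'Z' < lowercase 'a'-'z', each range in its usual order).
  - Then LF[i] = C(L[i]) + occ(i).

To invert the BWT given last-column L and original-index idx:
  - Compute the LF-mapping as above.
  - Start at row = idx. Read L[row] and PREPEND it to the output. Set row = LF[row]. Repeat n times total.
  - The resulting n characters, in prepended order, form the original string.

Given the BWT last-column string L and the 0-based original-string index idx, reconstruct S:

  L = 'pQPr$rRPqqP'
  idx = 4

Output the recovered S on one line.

LF mapping: 6 4 1 9 0 10 5 2 7 8 3
Walk LF starting at row 4, prepending L[row]:
  step 1: row=4, L[4]='$', prepend. Next row=LF[4]=0
  step 2: row=0, L[0]='p', prepend. Next row=LF[0]=6
  step 3: row=6, L[6]='R', prepend. Next row=LF[6]=5
  step 4: row=5, L[5]='r', prepend. Next row=LF[5]=10
  step 5: row=10, L[10]='P', prepend. Next row=LF[10]=3
  step 6: row=3, L[3]='r', prepend. Next row=LF[3]=9
  step 7: row=9, L[9]='q', prepend. Next row=LF[9]=8
  step 8: row=8, L[8]='q', prepend. Next row=LF[8]=7
  step 9: row=7, L[7]='P', prepend. Next row=LF[7]=2
  step 10: row=2, L[2]='P', prepend. Next row=LF[2]=1
  step 11: row=1, L[1]='Q', prepend. Next row=LF[1]=4
Reversed output: QPPqqrPrRp$

Answer: QPPqqrPrRp$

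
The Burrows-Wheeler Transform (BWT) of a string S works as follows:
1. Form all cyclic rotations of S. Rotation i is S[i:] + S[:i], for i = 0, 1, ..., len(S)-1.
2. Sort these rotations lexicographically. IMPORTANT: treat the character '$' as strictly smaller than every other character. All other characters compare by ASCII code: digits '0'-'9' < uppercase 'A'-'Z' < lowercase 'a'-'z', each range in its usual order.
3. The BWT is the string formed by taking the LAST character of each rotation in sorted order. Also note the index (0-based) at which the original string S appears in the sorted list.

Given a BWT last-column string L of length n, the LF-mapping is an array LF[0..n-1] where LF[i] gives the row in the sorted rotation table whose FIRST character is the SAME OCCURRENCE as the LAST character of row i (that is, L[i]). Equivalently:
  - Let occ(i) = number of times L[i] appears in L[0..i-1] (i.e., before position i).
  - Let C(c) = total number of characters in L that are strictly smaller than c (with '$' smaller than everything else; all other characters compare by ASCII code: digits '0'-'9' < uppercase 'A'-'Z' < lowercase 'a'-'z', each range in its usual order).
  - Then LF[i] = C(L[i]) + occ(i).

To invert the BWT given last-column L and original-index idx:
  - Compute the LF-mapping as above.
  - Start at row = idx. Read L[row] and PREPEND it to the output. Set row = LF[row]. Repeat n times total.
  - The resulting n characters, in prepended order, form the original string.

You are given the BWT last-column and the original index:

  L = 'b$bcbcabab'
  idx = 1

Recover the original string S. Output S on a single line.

Answer: abbcbbacb$

Derivation:
LF mapping: 3 0 4 8 5 9 1 6 2 7
Walk LF starting at row 1, prepending L[row]:
  step 1: row=1, L[1]='$', prepend. Next row=LF[1]=0
  step 2: row=0, L[0]='b', prepend. Next row=LF[0]=3
  step 3: row=3, L[3]='c', prepend. Next row=LF[3]=8
  step 4: row=8, L[8]='a', prepend. Next row=LF[8]=2
  step 5: row=2, L[2]='b', prepend. Next row=LF[2]=4
  step 6: row=4, L[4]='b', prepend. Next row=LF[4]=5
  step 7: row=5, L[5]='c', prepend. Next row=LF[5]=9
  step 8: row=9, L[9]='b', prepend. Next row=LF[9]=7
  step 9: row=7, L[7]='b', prepend. Next row=LF[7]=6
  step 10: row=6, L[6]='a', prepend. Next row=LF[6]=1
Reversed output: abbcbbacb$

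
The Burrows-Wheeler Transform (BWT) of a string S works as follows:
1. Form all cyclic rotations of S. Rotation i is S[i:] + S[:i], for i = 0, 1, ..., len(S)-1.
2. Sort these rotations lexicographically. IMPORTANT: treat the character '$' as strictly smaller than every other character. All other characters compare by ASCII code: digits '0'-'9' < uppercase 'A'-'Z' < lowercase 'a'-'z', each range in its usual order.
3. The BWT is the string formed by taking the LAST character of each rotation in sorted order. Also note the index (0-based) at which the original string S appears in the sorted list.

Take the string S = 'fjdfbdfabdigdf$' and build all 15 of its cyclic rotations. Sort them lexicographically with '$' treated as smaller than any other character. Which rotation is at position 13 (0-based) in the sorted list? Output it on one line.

Answer: igdf$fjdfbdfabd

Derivation:
All 15 rotations (rotation i = S[i:]+S[:i]):
  rot[0] = fjdfbdfabdigdf$
  rot[1] = jdfbdfabdigdf$f
  rot[2] = dfbdfabdigdf$fj
  rot[3] = fbdfabdigdf$fjd
  rot[4] = bdfabdigdf$fjdf
  rot[5] = dfabdigdf$fjdfb
  rot[6] = fabdigdf$fjdfbd
  rot[7] = abdigdf$fjdfbdf
  rot[8] = bdigdf$fjdfbdfa
  rot[9] = digdf$fjdfbdfab
  rot[10] = igdf$fjdfbdfabd
  rot[11] = gdf$fjdfbdfabdi
  rot[12] = df$fjdfbdfabdig
  rot[13] = f$fjdfbdfabdigd
  rot[14] = $fjdfbdfabdigdf
Sorted (with $ < everything):
  sorted[0] = $fjdfbdfabdigdf
  sorted[1] = abdigdf$fjdfbdf
  sorted[2] = bdfabdigdf$fjdf
  sorted[3] = bdigdf$fjdfbdfa
  sorted[4] = df$fjdfbdfabdig
  sorted[5] = dfabdigdf$fjdfb
  sorted[6] = dfbdfabdigdf$fj
  sorted[7] = digdf$fjdfbdfab
  sorted[8] = f$fjdfbdfabdigd
  sorted[9] = fabdigdf$fjdfbd
  sorted[10] = fbdfabdigdf$fjd
  sorted[11] = fjdfbdfabdigdf$
  sorted[12] = gdf$fjdfbdfabdi
  sorted[13] = igdf$fjdfbdfabd
  sorted[14] = jdfbdfabdigdf$f
sorted[13] = igdf$fjdfbdfabd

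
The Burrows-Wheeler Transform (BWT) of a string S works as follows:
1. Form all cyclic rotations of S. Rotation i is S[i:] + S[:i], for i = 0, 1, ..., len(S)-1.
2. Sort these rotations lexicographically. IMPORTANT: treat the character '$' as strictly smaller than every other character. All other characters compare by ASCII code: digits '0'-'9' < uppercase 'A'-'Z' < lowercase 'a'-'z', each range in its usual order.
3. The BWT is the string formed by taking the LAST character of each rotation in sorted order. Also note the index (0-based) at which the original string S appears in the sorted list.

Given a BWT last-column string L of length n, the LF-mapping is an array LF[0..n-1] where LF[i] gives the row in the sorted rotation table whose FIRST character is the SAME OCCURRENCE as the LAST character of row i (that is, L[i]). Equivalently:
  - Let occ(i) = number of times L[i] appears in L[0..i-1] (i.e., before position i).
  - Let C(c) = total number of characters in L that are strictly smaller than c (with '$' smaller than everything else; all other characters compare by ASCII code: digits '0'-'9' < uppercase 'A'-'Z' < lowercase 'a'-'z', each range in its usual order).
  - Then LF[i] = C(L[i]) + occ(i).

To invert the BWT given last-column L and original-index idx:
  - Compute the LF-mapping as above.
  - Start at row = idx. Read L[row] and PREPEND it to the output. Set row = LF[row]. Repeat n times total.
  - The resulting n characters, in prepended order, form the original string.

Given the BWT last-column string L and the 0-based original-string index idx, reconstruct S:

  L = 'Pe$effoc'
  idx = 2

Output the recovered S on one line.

LF mapping: 1 3 0 4 5 6 7 2
Walk LF starting at row 2, prepending L[row]:
  step 1: row=2, L[2]='$', prepend. Next row=LF[2]=0
  step 2: row=0, L[0]='P', prepend. Next row=LF[0]=1
  step 3: row=1, L[1]='e', prepend. Next row=LF[1]=3
  step 4: row=3, L[3]='e', prepend. Next row=LF[3]=4
  step 5: row=4, L[4]='f', prepend. Next row=LF[4]=5
  step 6: row=5, L[5]='f', prepend. Next row=LF[5]=6
  step 7: row=6, L[6]='o', prepend. Next row=LF[6]=7
  step 8: row=7, L[7]='c', prepend. Next row=LF[7]=2
Reversed output: coffeeP$

Answer: coffeeP$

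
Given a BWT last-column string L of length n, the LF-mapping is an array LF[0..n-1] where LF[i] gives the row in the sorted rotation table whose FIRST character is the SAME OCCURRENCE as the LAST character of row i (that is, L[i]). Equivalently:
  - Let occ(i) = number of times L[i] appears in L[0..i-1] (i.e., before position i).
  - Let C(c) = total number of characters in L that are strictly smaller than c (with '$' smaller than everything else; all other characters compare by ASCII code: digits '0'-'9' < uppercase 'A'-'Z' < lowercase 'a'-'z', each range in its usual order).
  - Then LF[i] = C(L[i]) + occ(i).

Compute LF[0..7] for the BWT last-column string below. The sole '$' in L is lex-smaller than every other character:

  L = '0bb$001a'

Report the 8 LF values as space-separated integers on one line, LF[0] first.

Answer: 1 6 7 0 2 3 4 5

Derivation:
Char counts: '$':1, '0':3, '1':1, 'a':1, 'b':2
C (first-col start): C('$')=0, C('0')=1, C('1')=4, C('a')=5, C('b')=6
L[0]='0': occ=0, LF[0]=C('0')+0=1+0=1
L[1]='b': occ=0, LF[1]=C('b')+0=6+0=6
L[2]='b': occ=1, LF[2]=C('b')+1=6+1=7
L[3]='$': occ=0, LF[3]=C('$')+0=0+0=0
L[4]='0': occ=1, LF[4]=C('0')+1=1+1=2
L[5]='0': occ=2, LF[5]=C('0')+2=1+2=3
L[6]='1': occ=0, LF[6]=C('1')+0=4+0=4
L[7]='a': occ=0, LF[7]=C('a')+0=5+0=5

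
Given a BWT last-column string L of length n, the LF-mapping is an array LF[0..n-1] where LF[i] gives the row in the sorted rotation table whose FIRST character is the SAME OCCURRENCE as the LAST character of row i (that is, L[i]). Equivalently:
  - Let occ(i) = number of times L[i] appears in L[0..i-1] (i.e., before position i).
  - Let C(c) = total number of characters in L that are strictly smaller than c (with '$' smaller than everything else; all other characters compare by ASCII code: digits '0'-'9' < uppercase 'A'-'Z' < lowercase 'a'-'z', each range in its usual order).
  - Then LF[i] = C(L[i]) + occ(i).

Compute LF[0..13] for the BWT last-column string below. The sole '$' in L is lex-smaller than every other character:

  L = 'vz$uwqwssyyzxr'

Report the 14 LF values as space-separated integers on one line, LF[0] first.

Char counts: '$':1, 'q':1, 'r':1, 's':2, 'u':1, 'v':1, 'w':2, 'x':1, 'y':2, 'z':2
C (first-col start): C('$')=0, C('q')=1, C('r')=2, C('s')=3, C('u')=5, C('v')=6, C('w')=7, C('x')=9, C('y')=10, C('z')=12
L[0]='v': occ=0, LF[0]=C('v')+0=6+0=6
L[1]='z': occ=0, LF[1]=C('z')+0=12+0=12
L[2]='$': occ=0, LF[2]=C('$')+0=0+0=0
L[3]='u': occ=0, LF[3]=C('u')+0=5+0=5
L[4]='w': occ=0, LF[4]=C('w')+0=7+0=7
L[5]='q': occ=0, LF[5]=C('q')+0=1+0=1
L[6]='w': occ=1, LF[6]=C('w')+1=7+1=8
L[7]='s': occ=0, LF[7]=C('s')+0=3+0=3
L[8]='s': occ=1, LF[8]=C('s')+1=3+1=4
L[9]='y': occ=0, LF[9]=C('y')+0=10+0=10
L[10]='y': occ=1, LF[10]=C('y')+1=10+1=11
L[11]='z': occ=1, LF[11]=C('z')+1=12+1=13
L[12]='x': occ=0, LF[12]=C('x')+0=9+0=9
L[13]='r': occ=0, LF[13]=C('r')+0=2+0=2

Answer: 6 12 0 5 7 1 8 3 4 10 11 13 9 2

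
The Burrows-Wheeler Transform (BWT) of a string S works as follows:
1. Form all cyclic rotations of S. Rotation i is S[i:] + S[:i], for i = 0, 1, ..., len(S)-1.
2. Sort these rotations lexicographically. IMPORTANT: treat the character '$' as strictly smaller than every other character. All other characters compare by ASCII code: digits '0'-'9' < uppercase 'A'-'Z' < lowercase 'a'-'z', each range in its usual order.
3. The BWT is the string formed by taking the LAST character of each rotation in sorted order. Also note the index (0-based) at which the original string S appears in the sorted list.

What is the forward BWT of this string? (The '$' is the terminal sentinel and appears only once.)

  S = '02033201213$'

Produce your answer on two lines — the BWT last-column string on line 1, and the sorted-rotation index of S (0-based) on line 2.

Answer: 32$202301130
2

Derivation:
All 12 rotations (rotation i = S[i:]+S[:i]):
  rot[0] = 02033201213$
  rot[1] = 2033201213$0
  rot[2] = 033201213$02
  rot[3] = 33201213$020
  rot[4] = 3201213$0203
  rot[5] = 201213$02033
  rot[6] = 01213$020332
  rot[7] = 1213$0203320
  rot[8] = 213$02033201
  rot[9] = 13$020332012
  rot[10] = 3$0203320121
  rot[11] = $02033201213
Sorted (with $ < everything):
  sorted[0] = $02033201213  (last char: '3')
  sorted[1] = 01213$020332  (last char: '2')
  sorted[2] = 02033201213$  (last char: '$')
  sorted[3] = 033201213$02  (last char: '2')
  sorted[4] = 1213$0203320  (last char: '0')
  sorted[5] = 13$020332012  (last char: '2')
  sorted[6] = 201213$02033  (last char: '3')
  sorted[7] = 2033201213$0  (last char: '0')
  sorted[8] = 213$02033201  (last char: '1')
  sorted[9] = 3$0203320121  (last char: '1')
  sorted[10] = 3201213$0203  (last char: '3')
  sorted[11] = 33201213$020  (last char: '0')
Last column: 32$202301130
Original string S is at sorted index 2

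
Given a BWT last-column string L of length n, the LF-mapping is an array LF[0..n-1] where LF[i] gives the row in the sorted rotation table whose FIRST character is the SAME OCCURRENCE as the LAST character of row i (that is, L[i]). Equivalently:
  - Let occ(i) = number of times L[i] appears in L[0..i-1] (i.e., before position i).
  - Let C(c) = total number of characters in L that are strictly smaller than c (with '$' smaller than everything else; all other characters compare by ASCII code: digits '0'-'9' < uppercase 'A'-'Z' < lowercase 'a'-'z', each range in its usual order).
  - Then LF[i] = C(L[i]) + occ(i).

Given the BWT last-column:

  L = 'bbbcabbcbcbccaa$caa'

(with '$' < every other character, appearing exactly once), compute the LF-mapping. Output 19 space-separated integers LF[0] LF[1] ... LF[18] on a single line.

Char counts: '$':1, 'a':5, 'b':7, 'c':6
C (first-col start): C('$')=0, C('a')=1, C('b')=6, C('c')=13
L[0]='b': occ=0, LF[0]=C('b')+0=6+0=6
L[1]='b': occ=1, LF[1]=C('b')+1=6+1=7
L[2]='b': occ=2, LF[2]=C('b')+2=6+2=8
L[3]='c': occ=0, LF[3]=C('c')+0=13+0=13
L[4]='a': occ=0, LF[4]=C('a')+0=1+0=1
L[5]='b': occ=3, LF[5]=C('b')+3=6+3=9
L[6]='b': occ=4, LF[6]=C('b')+4=6+4=10
L[7]='c': occ=1, LF[7]=C('c')+1=13+1=14
L[8]='b': occ=5, LF[8]=C('b')+5=6+5=11
L[9]='c': occ=2, LF[9]=C('c')+2=13+2=15
L[10]='b': occ=6, LF[10]=C('b')+6=6+6=12
L[11]='c': occ=3, LF[11]=C('c')+3=13+3=16
L[12]='c': occ=4, LF[12]=C('c')+4=13+4=17
L[13]='a': occ=1, LF[13]=C('a')+1=1+1=2
L[14]='a': occ=2, LF[14]=C('a')+2=1+2=3
L[15]='$': occ=0, LF[15]=C('$')+0=0+0=0
L[16]='c': occ=5, LF[16]=C('c')+5=13+5=18
L[17]='a': occ=3, LF[17]=C('a')+3=1+3=4
L[18]='a': occ=4, LF[18]=C('a')+4=1+4=5

Answer: 6 7 8 13 1 9 10 14 11 15 12 16 17 2 3 0 18 4 5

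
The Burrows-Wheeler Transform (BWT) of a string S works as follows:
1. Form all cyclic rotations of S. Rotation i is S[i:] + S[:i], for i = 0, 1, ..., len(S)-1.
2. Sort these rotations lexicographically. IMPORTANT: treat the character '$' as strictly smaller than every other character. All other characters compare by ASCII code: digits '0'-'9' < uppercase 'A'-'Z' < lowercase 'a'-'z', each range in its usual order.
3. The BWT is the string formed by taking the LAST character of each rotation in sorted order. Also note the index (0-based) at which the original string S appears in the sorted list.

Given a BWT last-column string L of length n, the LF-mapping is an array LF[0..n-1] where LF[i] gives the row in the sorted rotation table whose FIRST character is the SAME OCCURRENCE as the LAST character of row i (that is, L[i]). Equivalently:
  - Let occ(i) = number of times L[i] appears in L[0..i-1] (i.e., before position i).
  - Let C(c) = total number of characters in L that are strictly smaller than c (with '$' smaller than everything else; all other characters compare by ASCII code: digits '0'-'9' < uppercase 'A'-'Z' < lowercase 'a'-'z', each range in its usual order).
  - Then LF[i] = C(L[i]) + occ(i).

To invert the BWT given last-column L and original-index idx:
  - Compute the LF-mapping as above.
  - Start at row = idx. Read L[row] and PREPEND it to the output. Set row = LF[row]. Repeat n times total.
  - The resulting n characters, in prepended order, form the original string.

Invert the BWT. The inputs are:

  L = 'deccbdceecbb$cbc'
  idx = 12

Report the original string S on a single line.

LF mapping: 11 13 5 6 1 12 7 14 15 8 2 3 0 9 4 10
Walk LF starting at row 12, prepending L[row]:
  step 1: row=12, L[12]='$', prepend. Next row=LF[12]=0
  step 2: row=0, L[0]='d', prepend. Next row=LF[0]=11
  step 3: row=11, L[11]='b', prepend. Next row=LF[11]=3
  step 4: row=3, L[3]='c', prepend. Next row=LF[3]=6
  step 5: row=6, L[6]='c', prepend. Next row=LF[6]=7
  step 6: row=7, L[7]='e', prepend. Next row=LF[7]=14
  step 7: row=14, L[14]='b', prepend. Next row=LF[14]=4
  step 8: row=4, L[4]='b', prepend. Next row=LF[4]=1
  step 9: row=1, L[1]='e', prepend. Next row=LF[1]=13
  step 10: row=13, L[13]='c', prepend. Next row=LF[13]=9
  step 11: row=9, L[9]='c', prepend. Next row=LF[9]=8
  step 12: row=8, L[8]='e', prepend. Next row=LF[8]=15
  step 13: row=15, L[15]='c', prepend. Next row=LF[15]=10
  step 14: row=10, L[10]='b', prepend. Next row=LF[10]=2
  step 15: row=2, L[2]='c', prepend. Next row=LF[2]=5
  step 16: row=5, L[5]='d', prepend. Next row=LF[5]=12
Reversed output: dcbceccebbeccbd$

Answer: dcbceccebbeccbd$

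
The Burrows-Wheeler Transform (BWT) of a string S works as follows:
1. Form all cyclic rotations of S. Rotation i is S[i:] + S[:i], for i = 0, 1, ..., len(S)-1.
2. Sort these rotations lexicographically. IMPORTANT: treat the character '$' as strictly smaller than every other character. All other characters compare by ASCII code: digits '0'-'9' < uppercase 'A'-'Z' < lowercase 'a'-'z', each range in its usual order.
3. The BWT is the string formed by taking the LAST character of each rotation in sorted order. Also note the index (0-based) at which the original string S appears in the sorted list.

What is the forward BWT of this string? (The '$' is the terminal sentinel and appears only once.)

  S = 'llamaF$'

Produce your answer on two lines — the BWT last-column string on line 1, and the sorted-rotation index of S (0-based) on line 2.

Answer: Famll$a
5

Derivation:
All 7 rotations (rotation i = S[i:]+S[:i]):
  rot[0] = llamaF$
  rot[1] = lamaF$l
  rot[2] = amaF$ll
  rot[3] = maF$lla
  rot[4] = aF$llam
  rot[5] = F$llama
  rot[6] = $llamaF
Sorted (with $ < everything):
  sorted[0] = $llamaF  (last char: 'F')
  sorted[1] = F$llama  (last char: 'a')
  sorted[2] = aF$llam  (last char: 'm')
  sorted[3] = amaF$ll  (last char: 'l')
  sorted[4] = lamaF$l  (last char: 'l')
  sorted[5] = llamaF$  (last char: '$')
  sorted[6] = maF$lla  (last char: 'a')
Last column: Famll$a
Original string S is at sorted index 5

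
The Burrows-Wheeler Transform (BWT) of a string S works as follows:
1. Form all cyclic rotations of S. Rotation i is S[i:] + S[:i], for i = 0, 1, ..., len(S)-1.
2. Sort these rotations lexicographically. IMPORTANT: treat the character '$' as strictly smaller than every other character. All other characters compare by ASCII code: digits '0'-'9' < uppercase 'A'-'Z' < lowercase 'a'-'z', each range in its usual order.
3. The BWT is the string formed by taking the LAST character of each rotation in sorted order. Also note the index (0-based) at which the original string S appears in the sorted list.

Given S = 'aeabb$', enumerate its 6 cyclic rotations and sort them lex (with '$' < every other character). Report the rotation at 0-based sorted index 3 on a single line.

Answer: b$aeab

Derivation:
All 6 rotations (rotation i = S[i:]+S[:i]):
  rot[0] = aeabb$
  rot[1] = eabb$a
  rot[2] = abb$ae
  rot[3] = bb$aea
  rot[4] = b$aeab
  rot[5] = $aeabb
Sorted (with $ < everything):
  sorted[0] = $aeabb
  sorted[1] = abb$ae
  sorted[2] = aeabb$
  sorted[3] = b$aeab
  sorted[4] = bb$aea
  sorted[5] = eabb$a
sorted[3] = b$aeab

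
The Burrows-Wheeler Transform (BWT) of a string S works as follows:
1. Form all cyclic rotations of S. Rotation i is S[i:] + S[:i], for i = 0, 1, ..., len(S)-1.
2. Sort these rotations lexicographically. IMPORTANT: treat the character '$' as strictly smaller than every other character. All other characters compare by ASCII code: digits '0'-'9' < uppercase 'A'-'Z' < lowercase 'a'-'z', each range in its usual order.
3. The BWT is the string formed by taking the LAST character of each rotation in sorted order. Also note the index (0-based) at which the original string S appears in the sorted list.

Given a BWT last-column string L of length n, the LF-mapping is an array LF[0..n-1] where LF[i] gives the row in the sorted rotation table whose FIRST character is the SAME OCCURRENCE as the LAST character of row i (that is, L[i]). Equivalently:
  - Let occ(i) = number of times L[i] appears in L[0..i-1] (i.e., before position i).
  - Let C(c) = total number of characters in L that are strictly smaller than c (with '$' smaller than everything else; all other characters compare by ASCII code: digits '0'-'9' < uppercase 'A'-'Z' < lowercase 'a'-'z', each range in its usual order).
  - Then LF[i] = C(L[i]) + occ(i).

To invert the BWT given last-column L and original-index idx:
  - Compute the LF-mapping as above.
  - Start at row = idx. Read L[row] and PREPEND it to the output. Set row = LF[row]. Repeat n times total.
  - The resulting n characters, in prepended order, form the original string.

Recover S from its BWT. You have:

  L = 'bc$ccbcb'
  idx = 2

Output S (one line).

Answer: bcbcccb$

Derivation:
LF mapping: 1 4 0 5 6 2 7 3
Walk LF starting at row 2, prepending L[row]:
  step 1: row=2, L[2]='$', prepend. Next row=LF[2]=0
  step 2: row=0, L[0]='b', prepend. Next row=LF[0]=1
  step 3: row=1, L[1]='c', prepend. Next row=LF[1]=4
  step 4: row=4, L[4]='c', prepend. Next row=LF[4]=6
  step 5: row=6, L[6]='c', prepend. Next row=LF[6]=7
  step 6: row=7, L[7]='b', prepend. Next row=LF[7]=3
  step 7: row=3, L[3]='c', prepend. Next row=LF[3]=5
  step 8: row=5, L[5]='b', prepend. Next row=LF[5]=2
Reversed output: bcbcccb$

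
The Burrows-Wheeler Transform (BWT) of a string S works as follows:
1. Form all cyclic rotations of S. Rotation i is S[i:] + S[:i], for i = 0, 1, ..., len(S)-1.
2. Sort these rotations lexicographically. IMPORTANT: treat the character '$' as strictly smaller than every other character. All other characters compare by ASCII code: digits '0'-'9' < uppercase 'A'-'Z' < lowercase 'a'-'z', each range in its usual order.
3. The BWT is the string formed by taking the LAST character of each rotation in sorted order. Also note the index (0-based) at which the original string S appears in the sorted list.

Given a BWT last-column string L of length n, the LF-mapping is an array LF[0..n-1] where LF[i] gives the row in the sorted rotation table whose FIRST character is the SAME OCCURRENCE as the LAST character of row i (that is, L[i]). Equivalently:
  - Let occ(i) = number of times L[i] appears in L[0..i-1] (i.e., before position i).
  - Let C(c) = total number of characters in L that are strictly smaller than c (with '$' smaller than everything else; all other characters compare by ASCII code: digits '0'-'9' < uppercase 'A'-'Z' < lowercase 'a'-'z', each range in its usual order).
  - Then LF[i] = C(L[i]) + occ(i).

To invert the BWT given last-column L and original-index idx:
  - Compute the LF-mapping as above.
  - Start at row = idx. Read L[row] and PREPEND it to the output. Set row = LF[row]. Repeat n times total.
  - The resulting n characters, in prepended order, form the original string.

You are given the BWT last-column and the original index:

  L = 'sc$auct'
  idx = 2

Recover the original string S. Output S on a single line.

LF mapping: 4 2 0 1 6 3 5
Walk LF starting at row 2, prepending L[row]:
  step 1: row=2, L[2]='$', prepend. Next row=LF[2]=0
  step 2: row=0, L[0]='s', prepend. Next row=LF[0]=4
  step 3: row=4, L[4]='u', prepend. Next row=LF[4]=6
  step 4: row=6, L[6]='t', prepend. Next row=LF[6]=5
  step 5: row=5, L[5]='c', prepend. Next row=LF[5]=3
  step 6: row=3, L[3]='a', prepend. Next row=LF[3]=1
  step 7: row=1, L[1]='c', prepend. Next row=LF[1]=2
Reversed output: cactus$

Answer: cactus$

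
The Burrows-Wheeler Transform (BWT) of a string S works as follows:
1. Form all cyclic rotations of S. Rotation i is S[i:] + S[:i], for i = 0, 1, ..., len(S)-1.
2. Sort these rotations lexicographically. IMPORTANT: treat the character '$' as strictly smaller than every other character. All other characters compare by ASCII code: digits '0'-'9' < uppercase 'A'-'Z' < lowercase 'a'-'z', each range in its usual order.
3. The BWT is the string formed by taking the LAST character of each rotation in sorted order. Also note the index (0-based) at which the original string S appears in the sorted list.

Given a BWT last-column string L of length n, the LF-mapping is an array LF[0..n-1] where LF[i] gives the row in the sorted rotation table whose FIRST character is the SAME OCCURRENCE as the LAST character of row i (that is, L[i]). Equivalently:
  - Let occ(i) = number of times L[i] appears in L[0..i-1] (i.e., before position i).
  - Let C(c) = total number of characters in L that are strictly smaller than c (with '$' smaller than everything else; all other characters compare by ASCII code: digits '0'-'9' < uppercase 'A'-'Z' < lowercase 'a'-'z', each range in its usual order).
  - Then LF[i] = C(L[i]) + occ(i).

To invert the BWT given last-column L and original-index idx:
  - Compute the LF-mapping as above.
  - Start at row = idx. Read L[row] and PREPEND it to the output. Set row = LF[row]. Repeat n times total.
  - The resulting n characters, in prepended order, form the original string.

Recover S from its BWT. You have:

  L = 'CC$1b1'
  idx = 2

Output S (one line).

LF mapping: 3 4 0 1 5 2
Walk LF starting at row 2, prepending L[row]:
  step 1: row=2, L[2]='$', prepend. Next row=LF[2]=0
  step 2: row=0, L[0]='C', prepend. Next row=LF[0]=3
  step 3: row=3, L[3]='1', prepend. Next row=LF[3]=1
  step 4: row=1, L[1]='C', prepend. Next row=LF[1]=4
  step 5: row=4, L[4]='b', prepend. Next row=LF[4]=5
  step 6: row=5, L[5]='1', prepend. Next row=LF[5]=2
Reversed output: 1bC1C$

Answer: 1bC1C$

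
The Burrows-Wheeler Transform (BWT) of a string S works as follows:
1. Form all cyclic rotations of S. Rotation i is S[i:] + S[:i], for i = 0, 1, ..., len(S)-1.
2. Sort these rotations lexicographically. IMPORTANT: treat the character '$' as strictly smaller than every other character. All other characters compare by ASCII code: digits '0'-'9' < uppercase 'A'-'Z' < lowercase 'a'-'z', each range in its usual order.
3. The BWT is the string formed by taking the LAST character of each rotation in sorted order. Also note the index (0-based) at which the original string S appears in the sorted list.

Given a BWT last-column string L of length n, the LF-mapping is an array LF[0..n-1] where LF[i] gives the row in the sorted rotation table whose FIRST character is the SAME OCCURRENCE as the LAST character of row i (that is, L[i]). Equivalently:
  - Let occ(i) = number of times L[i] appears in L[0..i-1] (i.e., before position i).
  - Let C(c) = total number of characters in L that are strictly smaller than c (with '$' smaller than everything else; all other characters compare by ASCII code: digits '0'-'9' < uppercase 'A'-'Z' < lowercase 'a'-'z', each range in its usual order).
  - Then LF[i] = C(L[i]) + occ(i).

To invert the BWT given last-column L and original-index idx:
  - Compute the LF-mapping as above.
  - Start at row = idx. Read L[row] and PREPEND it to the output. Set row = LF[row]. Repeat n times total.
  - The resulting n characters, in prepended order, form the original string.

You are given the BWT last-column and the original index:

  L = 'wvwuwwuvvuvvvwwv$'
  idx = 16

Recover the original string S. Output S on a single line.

LF mapping: 11 4 12 1 13 14 2 5 6 3 7 8 9 15 16 10 0
Walk LF starting at row 16, prepending L[row]:
  step 1: row=16, L[16]='$', prepend. Next row=LF[16]=0
  step 2: row=0, L[0]='w', prepend. Next row=LF[0]=11
  step 3: row=11, L[11]='v', prepend. Next row=LF[11]=8
  step 4: row=8, L[8]='v', prepend. Next row=LF[8]=6
  step 5: row=6, L[6]='u', prepend. Next row=LF[6]=2
  step 6: row=2, L[2]='w', prepend. Next row=LF[2]=12
  step 7: row=12, L[12]='v', prepend. Next row=LF[12]=9
  step 8: row=9, L[9]='u', prepend. Next row=LF[9]=3
  step 9: row=3, L[3]='u', prepend. Next row=LF[3]=1
  step 10: row=1, L[1]='v', prepend. Next row=LF[1]=4
  step 11: row=4, L[4]='w', prepend. Next row=LF[4]=13
  step 12: row=13, L[13]='w', prepend. Next row=LF[13]=15
  step 13: row=15, L[15]='v', prepend. Next row=LF[15]=10
  step 14: row=10, L[10]='v', prepend. Next row=LF[10]=7
  step 15: row=7, L[7]='v', prepend. Next row=LF[7]=5
  step 16: row=5, L[5]='w', prepend. Next row=LF[5]=14
  step 17: row=14, L[14]='w', prepend. Next row=LF[14]=16
Reversed output: wwvvvwwvuuvwuvvw$

Answer: wwvvvwwvuuvwuvvw$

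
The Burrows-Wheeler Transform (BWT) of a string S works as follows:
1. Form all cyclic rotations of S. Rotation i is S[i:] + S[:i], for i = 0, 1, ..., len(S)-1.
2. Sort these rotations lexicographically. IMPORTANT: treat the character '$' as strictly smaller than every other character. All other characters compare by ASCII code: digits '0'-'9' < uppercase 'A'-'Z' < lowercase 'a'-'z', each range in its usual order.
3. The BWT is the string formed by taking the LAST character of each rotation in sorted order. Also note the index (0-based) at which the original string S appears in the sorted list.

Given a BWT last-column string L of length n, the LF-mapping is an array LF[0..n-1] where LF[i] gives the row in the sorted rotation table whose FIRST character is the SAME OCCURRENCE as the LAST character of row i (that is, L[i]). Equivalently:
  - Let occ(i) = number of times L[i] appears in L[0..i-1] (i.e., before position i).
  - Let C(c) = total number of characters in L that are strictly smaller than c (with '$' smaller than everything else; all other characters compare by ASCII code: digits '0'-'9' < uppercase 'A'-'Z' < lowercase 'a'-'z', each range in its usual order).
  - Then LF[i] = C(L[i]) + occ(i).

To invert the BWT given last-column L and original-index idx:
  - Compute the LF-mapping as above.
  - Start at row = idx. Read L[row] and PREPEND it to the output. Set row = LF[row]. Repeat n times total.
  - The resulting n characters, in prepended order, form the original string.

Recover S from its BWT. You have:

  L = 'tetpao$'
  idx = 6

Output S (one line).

Answer: teapot$

Derivation:
LF mapping: 5 2 6 4 1 3 0
Walk LF starting at row 6, prepending L[row]:
  step 1: row=6, L[6]='$', prepend. Next row=LF[6]=0
  step 2: row=0, L[0]='t', prepend. Next row=LF[0]=5
  step 3: row=5, L[5]='o', prepend. Next row=LF[5]=3
  step 4: row=3, L[3]='p', prepend. Next row=LF[3]=4
  step 5: row=4, L[4]='a', prepend. Next row=LF[4]=1
  step 6: row=1, L[1]='e', prepend. Next row=LF[1]=2
  step 7: row=2, L[2]='t', prepend. Next row=LF[2]=6
Reversed output: teapot$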